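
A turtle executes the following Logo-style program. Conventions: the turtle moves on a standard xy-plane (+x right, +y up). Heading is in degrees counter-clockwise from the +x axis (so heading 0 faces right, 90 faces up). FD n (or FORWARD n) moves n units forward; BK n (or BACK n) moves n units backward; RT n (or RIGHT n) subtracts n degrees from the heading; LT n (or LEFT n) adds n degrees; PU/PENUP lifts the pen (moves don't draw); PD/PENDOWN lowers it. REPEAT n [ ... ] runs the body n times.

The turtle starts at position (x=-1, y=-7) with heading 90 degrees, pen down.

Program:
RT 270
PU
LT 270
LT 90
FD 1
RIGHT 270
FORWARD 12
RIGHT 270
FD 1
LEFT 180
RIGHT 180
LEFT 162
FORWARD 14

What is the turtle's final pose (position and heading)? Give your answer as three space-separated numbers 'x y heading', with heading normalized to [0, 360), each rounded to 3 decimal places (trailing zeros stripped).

Answer: -14.315 -14.674 162

Derivation:
Executing turtle program step by step:
Start: pos=(-1,-7), heading=90, pen down
RT 270: heading 90 -> 180
PU: pen up
LT 270: heading 180 -> 90
LT 90: heading 90 -> 180
FD 1: (-1,-7) -> (-2,-7) [heading=180, move]
RT 270: heading 180 -> 270
FD 12: (-2,-7) -> (-2,-19) [heading=270, move]
RT 270: heading 270 -> 0
FD 1: (-2,-19) -> (-1,-19) [heading=0, move]
LT 180: heading 0 -> 180
RT 180: heading 180 -> 0
LT 162: heading 0 -> 162
FD 14: (-1,-19) -> (-14.315,-14.674) [heading=162, move]
Final: pos=(-14.315,-14.674), heading=162, 0 segment(s) drawn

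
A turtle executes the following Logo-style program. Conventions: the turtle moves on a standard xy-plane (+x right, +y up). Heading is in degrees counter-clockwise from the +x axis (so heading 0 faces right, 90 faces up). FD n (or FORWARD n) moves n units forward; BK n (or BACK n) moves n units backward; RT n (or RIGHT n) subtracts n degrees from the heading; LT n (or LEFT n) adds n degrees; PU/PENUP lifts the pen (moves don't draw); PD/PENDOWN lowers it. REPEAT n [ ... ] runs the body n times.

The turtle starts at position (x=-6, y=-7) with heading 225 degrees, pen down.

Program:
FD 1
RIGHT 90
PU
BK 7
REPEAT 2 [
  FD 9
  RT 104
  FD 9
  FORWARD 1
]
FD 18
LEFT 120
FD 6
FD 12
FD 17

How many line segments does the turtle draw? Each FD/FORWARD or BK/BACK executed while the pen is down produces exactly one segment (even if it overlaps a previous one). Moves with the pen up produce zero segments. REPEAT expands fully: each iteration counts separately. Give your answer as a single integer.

Answer: 1

Derivation:
Executing turtle program step by step:
Start: pos=(-6,-7), heading=225, pen down
FD 1: (-6,-7) -> (-6.707,-7.707) [heading=225, draw]
RT 90: heading 225 -> 135
PU: pen up
BK 7: (-6.707,-7.707) -> (-1.757,-12.657) [heading=135, move]
REPEAT 2 [
  -- iteration 1/2 --
  FD 9: (-1.757,-12.657) -> (-8.121,-6.293) [heading=135, move]
  RT 104: heading 135 -> 31
  FD 9: (-8.121,-6.293) -> (-0.407,-1.658) [heading=31, move]
  FD 1: (-0.407,-1.658) -> (0.45,-1.143) [heading=31, move]
  -- iteration 2/2 --
  FD 9: (0.45,-1.143) -> (8.165,3.493) [heading=31, move]
  RT 104: heading 31 -> 287
  FD 9: (8.165,3.493) -> (10.796,-5.114) [heading=287, move]
  FD 1: (10.796,-5.114) -> (11.089,-6.07) [heading=287, move]
]
FD 18: (11.089,-6.07) -> (16.351,-23.284) [heading=287, move]
LT 120: heading 287 -> 47
FD 6: (16.351,-23.284) -> (20.443,-18.896) [heading=47, move]
FD 12: (20.443,-18.896) -> (28.627,-10.119) [heading=47, move]
FD 17: (28.627,-10.119) -> (40.221,2.314) [heading=47, move]
Final: pos=(40.221,2.314), heading=47, 1 segment(s) drawn
Segments drawn: 1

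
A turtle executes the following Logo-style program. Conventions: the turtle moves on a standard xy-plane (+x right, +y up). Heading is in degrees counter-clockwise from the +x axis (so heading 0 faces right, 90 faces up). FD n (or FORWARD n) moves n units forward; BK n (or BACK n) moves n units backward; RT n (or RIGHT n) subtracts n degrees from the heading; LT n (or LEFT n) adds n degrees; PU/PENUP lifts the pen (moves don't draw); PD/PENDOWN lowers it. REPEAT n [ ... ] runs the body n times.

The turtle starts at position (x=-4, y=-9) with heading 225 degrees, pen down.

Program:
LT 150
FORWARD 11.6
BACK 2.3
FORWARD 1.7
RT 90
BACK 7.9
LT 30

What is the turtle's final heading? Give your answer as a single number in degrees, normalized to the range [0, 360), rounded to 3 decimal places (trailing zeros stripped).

Answer: 315

Derivation:
Executing turtle program step by step:
Start: pos=(-4,-9), heading=225, pen down
LT 150: heading 225 -> 15
FD 11.6: (-4,-9) -> (7.205,-5.998) [heading=15, draw]
BK 2.3: (7.205,-5.998) -> (4.983,-6.593) [heading=15, draw]
FD 1.7: (4.983,-6.593) -> (6.625,-6.153) [heading=15, draw]
RT 90: heading 15 -> 285
BK 7.9: (6.625,-6.153) -> (4.581,1.478) [heading=285, draw]
LT 30: heading 285 -> 315
Final: pos=(4.581,1.478), heading=315, 4 segment(s) drawn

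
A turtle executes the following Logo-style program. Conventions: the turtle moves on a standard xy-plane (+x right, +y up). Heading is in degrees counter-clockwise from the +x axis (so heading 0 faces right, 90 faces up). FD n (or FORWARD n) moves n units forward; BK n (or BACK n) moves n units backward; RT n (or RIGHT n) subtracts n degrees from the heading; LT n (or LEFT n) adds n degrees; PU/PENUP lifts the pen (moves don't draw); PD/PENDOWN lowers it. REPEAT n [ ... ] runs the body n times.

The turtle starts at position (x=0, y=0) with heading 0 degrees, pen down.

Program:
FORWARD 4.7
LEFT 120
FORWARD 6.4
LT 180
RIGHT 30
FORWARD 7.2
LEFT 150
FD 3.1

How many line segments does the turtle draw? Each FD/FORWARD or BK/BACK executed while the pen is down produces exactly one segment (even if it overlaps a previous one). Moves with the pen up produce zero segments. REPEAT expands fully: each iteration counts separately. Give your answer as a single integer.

Answer: 4

Derivation:
Executing turtle program step by step:
Start: pos=(0,0), heading=0, pen down
FD 4.7: (0,0) -> (4.7,0) [heading=0, draw]
LT 120: heading 0 -> 120
FD 6.4: (4.7,0) -> (1.5,5.543) [heading=120, draw]
LT 180: heading 120 -> 300
RT 30: heading 300 -> 270
FD 7.2: (1.5,5.543) -> (1.5,-1.657) [heading=270, draw]
LT 150: heading 270 -> 60
FD 3.1: (1.5,-1.657) -> (3.05,1.027) [heading=60, draw]
Final: pos=(3.05,1.027), heading=60, 4 segment(s) drawn
Segments drawn: 4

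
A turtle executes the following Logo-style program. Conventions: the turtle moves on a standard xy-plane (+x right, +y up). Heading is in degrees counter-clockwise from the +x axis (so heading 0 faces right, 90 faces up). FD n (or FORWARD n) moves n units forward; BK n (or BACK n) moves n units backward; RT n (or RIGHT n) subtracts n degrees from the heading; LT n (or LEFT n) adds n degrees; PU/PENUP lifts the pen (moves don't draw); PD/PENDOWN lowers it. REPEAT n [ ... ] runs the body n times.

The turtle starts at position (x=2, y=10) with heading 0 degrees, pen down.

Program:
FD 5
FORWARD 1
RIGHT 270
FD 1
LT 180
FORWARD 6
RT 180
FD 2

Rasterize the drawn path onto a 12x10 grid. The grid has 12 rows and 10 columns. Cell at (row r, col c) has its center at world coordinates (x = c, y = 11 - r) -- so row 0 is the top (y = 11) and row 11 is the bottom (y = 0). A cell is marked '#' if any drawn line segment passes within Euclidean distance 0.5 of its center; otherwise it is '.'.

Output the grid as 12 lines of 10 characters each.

Answer: ........#.
..#######.
........#.
........#.
........#.
........#.
........#.
..........
..........
..........
..........
..........

Derivation:
Segment 0: (2,10) -> (7,10)
Segment 1: (7,10) -> (8,10)
Segment 2: (8,10) -> (8,11)
Segment 3: (8,11) -> (8,5)
Segment 4: (8,5) -> (8,7)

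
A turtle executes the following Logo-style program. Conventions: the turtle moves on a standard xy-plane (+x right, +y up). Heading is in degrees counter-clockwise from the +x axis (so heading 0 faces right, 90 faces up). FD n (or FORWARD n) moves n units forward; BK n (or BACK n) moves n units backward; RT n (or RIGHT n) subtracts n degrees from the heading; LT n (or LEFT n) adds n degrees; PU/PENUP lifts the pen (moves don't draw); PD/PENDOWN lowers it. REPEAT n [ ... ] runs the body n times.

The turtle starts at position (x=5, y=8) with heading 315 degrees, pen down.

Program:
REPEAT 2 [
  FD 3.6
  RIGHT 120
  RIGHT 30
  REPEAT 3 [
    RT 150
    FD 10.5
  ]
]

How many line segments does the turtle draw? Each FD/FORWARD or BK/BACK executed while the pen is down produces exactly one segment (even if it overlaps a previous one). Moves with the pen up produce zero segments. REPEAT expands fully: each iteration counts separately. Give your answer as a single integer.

Answer: 8

Derivation:
Executing turtle program step by step:
Start: pos=(5,8), heading=315, pen down
REPEAT 2 [
  -- iteration 1/2 --
  FD 3.6: (5,8) -> (7.546,5.454) [heading=315, draw]
  RT 120: heading 315 -> 195
  RT 30: heading 195 -> 165
  REPEAT 3 [
    -- iteration 1/3 --
    RT 150: heading 165 -> 15
    FD 10.5: (7.546,5.454) -> (17.688,8.172) [heading=15, draw]
    -- iteration 2/3 --
    RT 150: heading 15 -> 225
    FD 10.5: (17.688,8.172) -> (10.263,0.747) [heading=225, draw]
    -- iteration 3/3 --
    RT 150: heading 225 -> 75
    FD 10.5: (10.263,0.747) -> (12.981,10.89) [heading=75, draw]
  ]
  -- iteration 2/2 --
  FD 3.6: (12.981,10.89) -> (13.913,14.367) [heading=75, draw]
  RT 120: heading 75 -> 315
  RT 30: heading 315 -> 285
  REPEAT 3 [
    -- iteration 1/3 --
    RT 150: heading 285 -> 135
    FD 10.5: (13.913,14.367) -> (6.488,21.792) [heading=135, draw]
    -- iteration 2/3 --
    RT 150: heading 135 -> 345
    FD 10.5: (6.488,21.792) -> (16.63,19.074) [heading=345, draw]
    -- iteration 3/3 --
    RT 150: heading 345 -> 195
    FD 10.5: (16.63,19.074) -> (6.488,16.356) [heading=195, draw]
  ]
]
Final: pos=(6.488,16.356), heading=195, 8 segment(s) drawn
Segments drawn: 8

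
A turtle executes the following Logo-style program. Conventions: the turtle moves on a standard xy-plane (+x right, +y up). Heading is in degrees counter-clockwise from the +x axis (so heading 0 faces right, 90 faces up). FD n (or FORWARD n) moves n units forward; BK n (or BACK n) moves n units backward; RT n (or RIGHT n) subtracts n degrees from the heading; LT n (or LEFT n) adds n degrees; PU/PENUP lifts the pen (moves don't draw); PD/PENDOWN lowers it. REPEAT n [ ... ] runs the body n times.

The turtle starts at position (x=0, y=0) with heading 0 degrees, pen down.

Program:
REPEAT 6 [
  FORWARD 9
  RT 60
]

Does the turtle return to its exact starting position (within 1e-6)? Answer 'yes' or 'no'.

Answer: yes

Derivation:
Executing turtle program step by step:
Start: pos=(0,0), heading=0, pen down
REPEAT 6 [
  -- iteration 1/6 --
  FD 9: (0,0) -> (9,0) [heading=0, draw]
  RT 60: heading 0 -> 300
  -- iteration 2/6 --
  FD 9: (9,0) -> (13.5,-7.794) [heading=300, draw]
  RT 60: heading 300 -> 240
  -- iteration 3/6 --
  FD 9: (13.5,-7.794) -> (9,-15.588) [heading=240, draw]
  RT 60: heading 240 -> 180
  -- iteration 4/6 --
  FD 9: (9,-15.588) -> (0,-15.588) [heading=180, draw]
  RT 60: heading 180 -> 120
  -- iteration 5/6 --
  FD 9: (0,-15.588) -> (-4.5,-7.794) [heading=120, draw]
  RT 60: heading 120 -> 60
  -- iteration 6/6 --
  FD 9: (-4.5,-7.794) -> (0,0) [heading=60, draw]
  RT 60: heading 60 -> 0
]
Final: pos=(0,0), heading=0, 6 segment(s) drawn

Start position: (0, 0)
Final position: (0, 0)
Distance = 0; < 1e-6 -> CLOSED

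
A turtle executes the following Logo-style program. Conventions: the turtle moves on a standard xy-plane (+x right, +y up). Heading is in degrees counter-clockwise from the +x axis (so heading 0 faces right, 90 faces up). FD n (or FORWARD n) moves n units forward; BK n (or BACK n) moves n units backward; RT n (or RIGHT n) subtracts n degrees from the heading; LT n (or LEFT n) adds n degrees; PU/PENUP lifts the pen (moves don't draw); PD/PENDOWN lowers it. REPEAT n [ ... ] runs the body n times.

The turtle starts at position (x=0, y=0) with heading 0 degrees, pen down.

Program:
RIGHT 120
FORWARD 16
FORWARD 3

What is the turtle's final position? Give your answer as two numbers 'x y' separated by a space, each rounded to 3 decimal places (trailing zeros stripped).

Answer: -9.5 -16.454

Derivation:
Executing turtle program step by step:
Start: pos=(0,0), heading=0, pen down
RT 120: heading 0 -> 240
FD 16: (0,0) -> (-8,-13.856) [heading=240, draw]
FD 3: (-8,-13.856) -> (-9.5,-16.454) [heading=240, draw]
Final: pos=(-9.5,-16.454), heading=240, 2 segment(s) drawn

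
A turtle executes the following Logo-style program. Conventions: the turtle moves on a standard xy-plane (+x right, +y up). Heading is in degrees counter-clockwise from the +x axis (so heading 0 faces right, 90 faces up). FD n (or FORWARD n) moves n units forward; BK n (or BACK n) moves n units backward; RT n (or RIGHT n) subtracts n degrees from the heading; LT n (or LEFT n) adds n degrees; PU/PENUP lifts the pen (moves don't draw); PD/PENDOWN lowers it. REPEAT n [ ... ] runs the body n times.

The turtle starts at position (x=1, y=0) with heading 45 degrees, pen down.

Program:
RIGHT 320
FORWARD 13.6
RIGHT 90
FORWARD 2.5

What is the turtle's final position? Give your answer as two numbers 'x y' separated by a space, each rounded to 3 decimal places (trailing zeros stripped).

Executing turtle program step by step:
Start: pos=(1,0), heading=45, pen down
RT 320: heading 45 -> 85
FD 13.6: (1,0) -> (2.185,13.548) [heading=85, draw]
RT 90: heading 85 -> 355
FD 2.5: (2.185,13.548) -> (4.676,13.33) [heading=355, draw]
Final: pos=(4.676,13.33), heading=355, 2 segment(s) drawn

Answer: 4.676 13.33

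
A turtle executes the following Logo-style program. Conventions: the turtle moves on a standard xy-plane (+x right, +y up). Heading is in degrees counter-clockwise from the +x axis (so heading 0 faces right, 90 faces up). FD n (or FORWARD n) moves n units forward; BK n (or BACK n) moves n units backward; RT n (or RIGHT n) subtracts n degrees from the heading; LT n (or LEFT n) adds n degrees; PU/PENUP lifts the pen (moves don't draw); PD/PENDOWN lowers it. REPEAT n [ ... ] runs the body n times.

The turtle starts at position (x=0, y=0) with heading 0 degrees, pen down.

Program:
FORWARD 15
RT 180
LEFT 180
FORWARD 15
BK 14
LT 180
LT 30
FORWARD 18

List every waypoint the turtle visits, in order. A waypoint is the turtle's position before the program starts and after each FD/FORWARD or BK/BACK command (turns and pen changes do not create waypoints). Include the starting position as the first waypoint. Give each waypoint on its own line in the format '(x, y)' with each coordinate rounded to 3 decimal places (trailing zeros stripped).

Executing turtle program step by step:
Start: pos=(0,0), heading=0, pen down
FD 15: (0,0) -> (15,0) [heading=0, draw]
RT 180: heading 0 -> 180
LT 180: heading 180 -> 0
FD 15: (15,0) -> (30,0) [heading=0, draw]
BK 14: (30,0) -> (16,0) [heading=0, draw]
LT 180: heading 0 -> 180
LT 30: heading 180 -> 210
FD 18: (16,0) -> (0.412,-9) [heading=210, draw]
Final: pos=(0.412,-9), heading=210, 4 segment(s) drawn
Waypoints (5 total):
(0, 0)
(15, 0)
(30, 0)
(16, 0)
(0.412, -9)

Answer: (0, 0)
(15, 0)
(30, 0)
(16, 0)
(0.412, -9)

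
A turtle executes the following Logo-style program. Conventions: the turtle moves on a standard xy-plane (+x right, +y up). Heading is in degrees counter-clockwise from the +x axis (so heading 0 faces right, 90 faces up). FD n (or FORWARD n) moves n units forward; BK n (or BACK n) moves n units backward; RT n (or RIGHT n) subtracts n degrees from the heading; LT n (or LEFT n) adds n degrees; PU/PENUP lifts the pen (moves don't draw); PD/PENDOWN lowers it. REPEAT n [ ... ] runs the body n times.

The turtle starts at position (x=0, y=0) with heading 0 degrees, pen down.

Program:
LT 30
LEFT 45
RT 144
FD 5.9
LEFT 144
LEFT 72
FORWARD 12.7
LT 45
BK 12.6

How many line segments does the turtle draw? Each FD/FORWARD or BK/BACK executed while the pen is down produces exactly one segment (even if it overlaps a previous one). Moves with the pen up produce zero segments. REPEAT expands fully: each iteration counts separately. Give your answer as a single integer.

Answer: 3

Derivation:
Executing turtle program step by step:
Start: pos=(0,0), heading=0, pen down
LT 30: heading 0 -> 30
LT 45: heading 30 -> 75
RT 144: heading 75 -> 291
FD 5.9: (0,0) -> (2.114,-5.508) [heading=291, draw]
LT 144: heading 291 -> 75
LT 72: heading 75 -> 147
FD 12.7: (2.114,-5.508) -> (-8.537,1.409) [heading=147, draw]
LT 45: heading 147 -> 192
BK 12.6: (-8.537,1.409) -> (3.788,4.028) [heading=192, draw]
Final: pos=(3.788,4.028), heading=192, 3 segment(s) drawn
Segments drawn: 3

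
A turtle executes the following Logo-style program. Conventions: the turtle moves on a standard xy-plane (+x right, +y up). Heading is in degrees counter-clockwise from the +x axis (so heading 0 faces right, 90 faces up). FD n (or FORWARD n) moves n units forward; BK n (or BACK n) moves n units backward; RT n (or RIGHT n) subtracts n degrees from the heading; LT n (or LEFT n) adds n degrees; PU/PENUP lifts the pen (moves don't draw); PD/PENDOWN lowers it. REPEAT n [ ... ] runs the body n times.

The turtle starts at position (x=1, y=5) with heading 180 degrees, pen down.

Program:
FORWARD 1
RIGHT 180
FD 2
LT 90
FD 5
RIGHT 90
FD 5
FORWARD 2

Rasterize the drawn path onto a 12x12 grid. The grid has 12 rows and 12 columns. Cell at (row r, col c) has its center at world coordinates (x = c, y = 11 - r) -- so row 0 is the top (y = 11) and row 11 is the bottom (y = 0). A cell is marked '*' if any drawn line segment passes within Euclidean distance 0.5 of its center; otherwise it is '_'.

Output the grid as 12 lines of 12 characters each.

Answer: ____________
__********__
__*_________
__*_________
__*_________
__*_________
***_________
____________
____________
____________
____________
____________

Derivation:
Segment 0: (1,5) -> (0,5)
Segment 1: (0,5) -> (2,5)
Segment 2: (2,5) -> (2,10)
Segment 3: (2,10) -> (7,10)
Segment 4: (7,10) -> (9,10)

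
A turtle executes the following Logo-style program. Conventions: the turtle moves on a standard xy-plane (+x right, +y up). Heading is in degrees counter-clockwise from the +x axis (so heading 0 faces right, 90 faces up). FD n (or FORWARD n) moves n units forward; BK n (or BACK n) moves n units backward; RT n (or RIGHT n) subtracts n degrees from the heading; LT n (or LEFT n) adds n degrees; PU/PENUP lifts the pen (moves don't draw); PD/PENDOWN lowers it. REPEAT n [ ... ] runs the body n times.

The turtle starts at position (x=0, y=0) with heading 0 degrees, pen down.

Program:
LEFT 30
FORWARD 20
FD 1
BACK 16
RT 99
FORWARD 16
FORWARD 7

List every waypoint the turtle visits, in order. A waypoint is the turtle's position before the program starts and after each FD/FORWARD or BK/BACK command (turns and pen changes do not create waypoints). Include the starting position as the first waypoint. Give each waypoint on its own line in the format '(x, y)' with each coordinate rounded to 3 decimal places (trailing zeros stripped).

Executing turtle program step by step:
Start: pos=(0,0), heading=0, pen down
LT 30: heading 0 -> 30
FD 20: (0,0) -> (17.321,10) [heading=30, draw]
FD 1: (17.321,10) -> (18.187,10.5) [heading=30, draw]
BK 16: (18.187,10.5) -> (4.33,2.5) [heading=30, draw]
RT 99: heading 30 -> 291
FD 16: (4.33,2.5) -> (10.064,-12.437) [heading=291, draw]
FD 7: (10.064,-12.437) -> (12.573,-18.972) [heading=291, draw]
Final: pos=(12.573,-18.972), heading=291, 5 segment(s) drawn
Waypoints (6 total):
(0, 0)
(17.321, 10)
(18.187, 10.5)
(4.33, 2.5)
(10.064, -12.437)
(12.573, -18.972)

Answer: (0, 0)
(17.321, 10)
(18.187, 10.5)
(4.33, 2.5)
(10.064, -12.437)
(12.573, -18.972)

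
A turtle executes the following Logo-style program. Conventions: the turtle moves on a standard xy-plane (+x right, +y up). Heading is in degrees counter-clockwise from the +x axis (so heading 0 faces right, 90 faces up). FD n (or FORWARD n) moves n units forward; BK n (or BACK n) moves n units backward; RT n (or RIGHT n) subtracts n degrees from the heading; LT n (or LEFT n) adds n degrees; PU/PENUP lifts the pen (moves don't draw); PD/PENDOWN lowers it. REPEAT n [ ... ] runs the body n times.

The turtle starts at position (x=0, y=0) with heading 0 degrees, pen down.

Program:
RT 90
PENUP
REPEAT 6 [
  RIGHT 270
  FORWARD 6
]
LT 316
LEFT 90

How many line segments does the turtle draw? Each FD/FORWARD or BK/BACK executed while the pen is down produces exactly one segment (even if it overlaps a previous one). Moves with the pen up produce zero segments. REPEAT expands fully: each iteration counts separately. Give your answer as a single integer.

Answer: 0

Derivation:
Executing turtle program step by step:
Start: pos=(0,0), heading=0, pen down
RT 90: heading 0 -> 270
PU: pen up
REPEAT 6 [
  -- iteration 1/6 --
  RT 270: heading 270 -> 0
  FD 6: (0,0) -> (6,0) [heading=0, move]
  -- iteration 2/6 --
  RT 270: heading 0 -> 90
  FD 6: (6,0) -> (6,6) [heading=90, move]
  -- iteration 3/6 --
  RT 270: heading 90 -> 180
  FD 6: (6,6) -> (0,6) [heading=180, move]
  -- iteration 4/6 --
  RT 270: heading 180 -> 270
  FD 6: (0,6) -> (0,0) [heading=270, move]
  -- iteration 5/6 --
  RT 270: heading 270 -> 0
  FD 6: (0,0) -> (6,0) [heading=0, move]
  -- iteration 6/6 --
  RT 270: heading 0 -> 90
  FD 6: (6,0) -> (6,6) [heading=90, move]
]
LT 316: heading 90 -> 46
LT 90: heading 46 -> 136
Final: pos=(6,6), heading=136, 0 segment(s) drawn
Segments drawn: 0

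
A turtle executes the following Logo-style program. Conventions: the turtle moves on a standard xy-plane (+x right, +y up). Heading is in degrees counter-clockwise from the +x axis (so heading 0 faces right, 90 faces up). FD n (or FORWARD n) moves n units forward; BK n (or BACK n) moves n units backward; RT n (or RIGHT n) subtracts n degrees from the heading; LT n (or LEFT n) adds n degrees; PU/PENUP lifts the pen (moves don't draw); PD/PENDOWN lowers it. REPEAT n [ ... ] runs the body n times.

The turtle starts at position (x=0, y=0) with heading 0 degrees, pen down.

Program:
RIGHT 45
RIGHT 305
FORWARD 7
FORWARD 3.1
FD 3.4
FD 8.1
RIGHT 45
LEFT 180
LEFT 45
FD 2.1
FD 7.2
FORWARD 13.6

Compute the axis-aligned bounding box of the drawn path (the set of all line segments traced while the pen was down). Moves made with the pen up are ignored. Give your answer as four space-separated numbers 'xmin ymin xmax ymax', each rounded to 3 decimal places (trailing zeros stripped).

Answer: -1.28 -0.226 21.272 3.751

Derivation:
Executing turtle program step by step:
Start: pos=(0,0), heading=0, pen down
RT 45: heading 0 -> 315
RT 305: heading 315 -> 10
FD 7: (0,0) -> (6.894,1.216) [heading=10, draw]
FD 3.1: (6.894,1.216) -> (9.947,1.754) [heading=10, draw]
FD 3.4: (9.947,1.754) -> (13.295,2.344) [heading=10, draw]
FD 8.1: (13.295,2.344) -> (21.272,3.751) [heading=10, draw]
RT 45: heading 10 -> 325
LT 180: heading 325 -> 145
LT 45: heading 145 -> 190
FD 2.1: (21.272,3.751) -> (19.204,3.386) [heading=190, draw]
FD 7.2: (19.204,3.386) -> (12.113,2.136) [heading=190, draw]
FD 13.6: (12.113,2.136) -> (-1.28,-0.226) [heading=190, draw]
Final: pos=(-1.28,-0.226), heading=190, 7 segment(s) drawn

Segment endpoints: x in {-1.28, 0, 6.894, 9.947, 12.113, 13.295, 19.204, 21.272}, y in {-0.226, 0, 1.216, 1.754, 2.136, 2.344, 3.386, 3.751}
xmin=-1.28, ymin=-0.226, xmax=21.272, ymax=3.751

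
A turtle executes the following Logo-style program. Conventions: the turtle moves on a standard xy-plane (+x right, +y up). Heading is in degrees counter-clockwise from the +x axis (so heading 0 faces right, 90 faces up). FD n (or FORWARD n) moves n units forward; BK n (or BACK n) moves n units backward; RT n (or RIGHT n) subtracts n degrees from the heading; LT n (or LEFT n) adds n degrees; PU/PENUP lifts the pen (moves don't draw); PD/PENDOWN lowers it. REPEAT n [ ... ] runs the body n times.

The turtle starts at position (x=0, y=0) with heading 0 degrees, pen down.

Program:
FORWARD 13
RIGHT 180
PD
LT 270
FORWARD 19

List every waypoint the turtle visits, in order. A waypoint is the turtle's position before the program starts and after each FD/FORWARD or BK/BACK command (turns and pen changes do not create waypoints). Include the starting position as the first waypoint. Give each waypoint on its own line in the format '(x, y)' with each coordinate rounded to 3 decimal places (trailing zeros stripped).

Executing turtle program step by step:
Start: pos=(0,0), heading=0, pen down
FD 13: (0,0) -> (13,0) [heading=0, draw]
RT 180: heading 0 -> 180
PD: pen down
LT 270: heading 180 -> 90
FD 19: (13,0) -> (13,19) [heading=90, draw]
Final: pos=(13,19), heading=90, 2 segment(s) drawn
Waypoints (3 total):
(0, 0)
(13, 0)
(13, 19)

Answer: (0, 0)
(13, 0)
(13, 19)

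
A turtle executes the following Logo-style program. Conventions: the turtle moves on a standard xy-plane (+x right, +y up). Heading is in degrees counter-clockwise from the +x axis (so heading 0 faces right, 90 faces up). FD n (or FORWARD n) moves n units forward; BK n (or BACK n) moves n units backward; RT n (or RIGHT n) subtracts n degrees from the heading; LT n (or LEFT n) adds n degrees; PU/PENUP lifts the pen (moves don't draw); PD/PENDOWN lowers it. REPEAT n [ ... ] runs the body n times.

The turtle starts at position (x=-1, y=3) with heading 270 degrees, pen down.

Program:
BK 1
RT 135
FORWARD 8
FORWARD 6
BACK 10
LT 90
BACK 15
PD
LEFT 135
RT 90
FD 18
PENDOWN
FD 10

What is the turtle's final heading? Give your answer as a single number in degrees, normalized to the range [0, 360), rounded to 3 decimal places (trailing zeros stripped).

Executing turtle program step by step:
Start: pos=(-1,3), heading=270, pen down
BK 1: (-1,3) -> (-1,4) [heading=270, draw]
RT 135: heading 270 -> 135
FD 8: (-1,4) -> (-6.657,9.657) [heading=135, draw]
FD 6: (-6.657,9.657) -> (-10.899,13.899) [heading=135, draw]
BK 10: (-10.899,13.899) -> (-3.828,6.828) [heading=135, draw]
LT 90: heading 135 -> 225
BK 15: (-3.828,6.828) -> (6.778,17.435) [heading=225, draw]
PD: pen down
LT 135: heading 225 -> 0
RT 90: heading 0 -> 270
FD 18: (6.778,17.435) -> (6.778,-0.565) [heading=270, draw]
PD: pen down
FD 10: (6.778,-0.565) -> (6.778,-10.565) [heading=270, draw]
Final: pos=(6.778,-10.565), heading=270, 7 segment(s) drawn

Answer: 270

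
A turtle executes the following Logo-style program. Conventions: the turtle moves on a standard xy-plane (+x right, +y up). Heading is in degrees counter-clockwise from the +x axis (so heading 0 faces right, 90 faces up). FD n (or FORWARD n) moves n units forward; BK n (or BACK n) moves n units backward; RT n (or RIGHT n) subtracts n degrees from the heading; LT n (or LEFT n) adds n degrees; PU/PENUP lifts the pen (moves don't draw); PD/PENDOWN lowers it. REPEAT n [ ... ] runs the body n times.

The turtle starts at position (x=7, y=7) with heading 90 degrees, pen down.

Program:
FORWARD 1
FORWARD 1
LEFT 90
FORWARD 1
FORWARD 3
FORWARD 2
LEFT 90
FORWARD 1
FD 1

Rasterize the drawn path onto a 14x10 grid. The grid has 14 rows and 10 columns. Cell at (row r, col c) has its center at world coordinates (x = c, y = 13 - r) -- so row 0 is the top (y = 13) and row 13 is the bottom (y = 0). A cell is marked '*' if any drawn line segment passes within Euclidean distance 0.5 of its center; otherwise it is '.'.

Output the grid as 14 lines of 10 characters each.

Answer: ..........
..........
..........
..........
.*******..
.*.....*..
.*.....*..
..........
..........
..........
..........
..........
..........
..........

Derivation:
Segment 0: (7,7) -> (7,8)
Segment 1: (7,8) -> (7,9)
Segment 2: (7,9) -> (6,9)
Segment 3: (6,9) -> (3,9)
Segment 4: (3,9) -> (1,9)
Segment 5: (1,9) -> (1,8)
Segment 6: (1,8) -> (1,7)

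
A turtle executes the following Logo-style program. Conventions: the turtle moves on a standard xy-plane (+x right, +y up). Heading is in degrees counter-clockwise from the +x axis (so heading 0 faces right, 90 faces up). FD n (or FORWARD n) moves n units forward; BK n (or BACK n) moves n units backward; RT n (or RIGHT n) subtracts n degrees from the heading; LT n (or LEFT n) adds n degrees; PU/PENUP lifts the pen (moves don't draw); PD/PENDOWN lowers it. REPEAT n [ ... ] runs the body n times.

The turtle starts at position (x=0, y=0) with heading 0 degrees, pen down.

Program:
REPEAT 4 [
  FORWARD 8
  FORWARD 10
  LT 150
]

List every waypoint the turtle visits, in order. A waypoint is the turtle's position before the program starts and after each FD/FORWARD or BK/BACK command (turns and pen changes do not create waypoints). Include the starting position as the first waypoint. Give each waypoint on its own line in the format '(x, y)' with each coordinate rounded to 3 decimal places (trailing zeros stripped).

Executing turtle program step by step:
Start: pos=(0,0), heading=0, pen down
REPEAT 4 [
  -- iteration 1/4 --
  FD 8: (0,0) -> (8,0) [heading=0, draw]
  FD 10: (8,0) -> (18,0) [heading=0, draw]
  LT 150: heading 0 -> 150
  -- iteration 2/4 --
  FD 8: (18,0) -> (11.072,4) [heading=150, draw]
  FD 10: (11.072,4) -> (2.412,9) [heading=150, draw]
  LT 150: heading 150 -> 300
  -- iteration 3/4 --
  FD 8: (2.412,9) -> (6.412,2.072) [heading=300, draw]
  FD 10: (6.412,2.072) -> (11.412,-6.588) [heading=300, draw]
  LT 150: heading 300 -> 90
  -- iteration 4/4 --
  FD 8: (11.412,-6.588) -> (11.412,1.412) [heading=90, draw]
  FD 10: (11.412,1.412) -> (11.412,11.412) [heading=90, draw]
  LT 150: heading 90 -> 240
]
Final: pos=(11.412,11.412), heading=240, 8 segment(s) drawn
Waypoints (9 total):
(0, 0)
(8, 0)
(18, 0)
(11.072, 4)
(2.412, 9)
(6.412, 2.072)
(11.412, -6.588)
(11.412, 1.412)
(11.412, 11.412)

Answer: (0, 0)
(8, 0)
(18, 0)
(11.072, 4)
(2.412, 9)
(6.412, 2.072)
(11.412, -6.588)
(11.412, 1.412)
(11.412, 11.412)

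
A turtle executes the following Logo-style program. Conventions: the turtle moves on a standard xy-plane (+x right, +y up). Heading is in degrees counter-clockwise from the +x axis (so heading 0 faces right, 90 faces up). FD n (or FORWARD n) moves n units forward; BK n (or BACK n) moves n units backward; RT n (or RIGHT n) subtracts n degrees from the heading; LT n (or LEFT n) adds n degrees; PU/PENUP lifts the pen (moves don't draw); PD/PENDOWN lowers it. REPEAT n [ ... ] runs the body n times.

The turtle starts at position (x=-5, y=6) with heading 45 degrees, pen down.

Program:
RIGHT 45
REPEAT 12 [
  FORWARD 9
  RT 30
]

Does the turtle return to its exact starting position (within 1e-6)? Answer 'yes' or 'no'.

Answer: yes

Derivation:
Executing turtle program step by step:
Start: pos=(-5,6), heading=45, pen down
RT 45: heading 45 -> 0
REPEAT 12 [
  -- iteration 1/12 --
  FD 9: (-5,6) -> (4,6) [heading=0, draw]
  RT 30: heading 0 -> 330
  -- iteration 2/12 --
  FD 9: (4,6) -> (11.794,1.5) [heading=330, draw]
  RT 30: heading 330 -> 300
  -- iteration 3/12 --
  FD 9: (11.794,1.5) -> (16.294,-6.294) [heading=300, draw]
  RT 30: heading 300 -> 270
  -- iteration 4/12 --
  FD 9: (16.294,-6.294) -> (16.294,-15.294) [heading=270, draw]
  RT 30: heading 270 -> 240
  -- iteration 5/12 --
  FD 9: (16.294,-15.294) -> (11.794,-23.088) [heading=240, draw]
  RT 30: heading 240 -> 210
  -- iteration 6/12 --
  FD 9: (11.794,-23.088) -> (4,-27.588) [heading=210, draw]
  RT 30: heading 210 -> 180
  -- iteration 7/12 --
  FD 9: (4,-27.588) -> (-5,-27.588) [heading=180, draw]
  RT 30: heading 180 -> 150
  -- iteration 8/12 --
  FD 9: (-5,-27.588) -> (-12.794,-23.088) [heading=150, draw]
  RT 30: heading 150 -> 120
  -- iteration 9/12 --
  FD 9: (-12.794,-23.088) -> (-17.294,-15.294) [heading=120, draw]
  RT 30: heading 120 -> 90
  -- iteration 10/12 --
  FD 9: (-17.294,-15.294) -> (-17.294,-6.294) [heading=90, draw]
  RT 30: heading 90 -> 60
  -- iteration 11/12 --
  FD 9: (-17.294,-6.294) -> (-12.794,1.5) [heading=60, draw]
  RT 30: heading 60 -> 30
  -- iteration 12/12 --
  FD 9: (-12.794,1.5) -> (-5,6) [heading=30, draw]
  RT 30: heading 30 -> 0
]
Final: pos=(-5,6), heading=0, 12 segment(s) drawn

Start position: (-5, 6)
Final position: (-5, 6)
Distance = 0; < 1e-6 -> CLOSED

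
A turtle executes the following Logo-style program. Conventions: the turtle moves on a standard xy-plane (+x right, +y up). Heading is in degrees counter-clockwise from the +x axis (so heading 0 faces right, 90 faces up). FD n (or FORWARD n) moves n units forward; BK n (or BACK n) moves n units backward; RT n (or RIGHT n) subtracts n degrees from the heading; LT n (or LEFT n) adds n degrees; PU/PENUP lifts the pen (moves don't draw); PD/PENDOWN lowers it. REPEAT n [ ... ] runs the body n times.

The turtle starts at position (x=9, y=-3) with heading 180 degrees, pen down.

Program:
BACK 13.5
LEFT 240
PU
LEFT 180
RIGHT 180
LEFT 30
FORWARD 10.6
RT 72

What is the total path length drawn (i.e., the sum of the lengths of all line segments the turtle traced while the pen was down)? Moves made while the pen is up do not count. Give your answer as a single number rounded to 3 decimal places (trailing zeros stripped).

Executing turtle program step by step:
Start: pos=(9,-3), heading=180, pen down
BK 13.5: (9,-3) -> (22.5,-3) [heading=180, draw]
LT 240: heading 180 -> 60
PU: pen up
LT 180: heading 60 -> 240
RT 180: heading 240 -> 60
LT 30: heading 60 -> 90
FD 10.6: (22.5,-3) -> (22.5,7.6) [heading=90, move]
RT 72: heading 90 -> 18
Final: pos=(22.5,7.6), heading=18, 1 segment(s) drawn

Segment lengths:
  seg 1: (9,-3) -> (22.5,-3), length = 13.5
Total = 13.5

Answer: 13.5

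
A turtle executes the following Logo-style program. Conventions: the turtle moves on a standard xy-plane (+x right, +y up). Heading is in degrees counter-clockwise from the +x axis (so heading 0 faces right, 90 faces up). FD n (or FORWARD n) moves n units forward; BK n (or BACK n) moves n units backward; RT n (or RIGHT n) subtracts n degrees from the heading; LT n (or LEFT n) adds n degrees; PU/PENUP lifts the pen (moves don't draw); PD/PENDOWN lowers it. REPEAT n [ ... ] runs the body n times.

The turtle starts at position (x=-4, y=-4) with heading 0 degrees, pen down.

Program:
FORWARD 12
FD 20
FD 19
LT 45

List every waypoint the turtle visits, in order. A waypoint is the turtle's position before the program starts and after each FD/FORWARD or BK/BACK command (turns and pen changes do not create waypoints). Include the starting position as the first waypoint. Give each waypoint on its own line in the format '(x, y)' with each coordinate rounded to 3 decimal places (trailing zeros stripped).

Executing turtle program step by step:
Start: pos=(-4,-4), heading=0, pen down
FD 12: (-4,-4) -> (8,-4) [heading=0, draw]
FD 20: (8,-4) -> (28,-4) [heading=0, draw]
FD 19: (28,-4) -> (47,-4) [heading=0, draw]
LT 45: heading 0 -> 45
Final: pos=(47,-4), heading=45, 3 segment(s) drawn
Waypoints (4 total):
(-4, -4)
(8, -4)
(28, -4)
(47, -4)

Answer: (-4, -4)
(8, -4)
(28, -4)
(47, -4)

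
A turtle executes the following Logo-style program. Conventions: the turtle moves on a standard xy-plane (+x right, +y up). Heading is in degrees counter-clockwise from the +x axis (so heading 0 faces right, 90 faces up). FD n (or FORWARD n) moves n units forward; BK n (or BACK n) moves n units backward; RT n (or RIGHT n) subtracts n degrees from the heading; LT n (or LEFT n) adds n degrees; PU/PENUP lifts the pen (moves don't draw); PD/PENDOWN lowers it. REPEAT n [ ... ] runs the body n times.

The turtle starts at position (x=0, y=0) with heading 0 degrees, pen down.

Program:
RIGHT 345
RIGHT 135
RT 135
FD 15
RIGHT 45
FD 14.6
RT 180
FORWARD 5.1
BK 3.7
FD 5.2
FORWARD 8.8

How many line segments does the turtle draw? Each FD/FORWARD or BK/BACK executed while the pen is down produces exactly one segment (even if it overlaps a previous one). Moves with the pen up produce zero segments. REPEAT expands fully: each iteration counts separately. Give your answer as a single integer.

Answer: 6

Derivation:
Executing turtle program step by step:
Start: pos=(0,0), heading=0, pen down
RT 345: heading 0 -> 15
RT 135: heading 15 -> 240
RT 135: heading 240 -> 105
FD 15: (0,0) -> (-3.882,14.489) [heading=105, draw]
RT 45: heading 105 -> 60
FD 14.6: (-3.882,14.489) -> (3.418,27.133) [heading=60, draw]
RT 180: heading 60 -> 240
FD 5.1: (3.418,27.133) -> (0.868,22.716) [heading=240, draw]
BK 3.7: (0.868,22.716) -> (2.718,25.92) [heading=240, draw]
FD 5.2: (2.718,25.92) -> (0.118,21.417) [heading=240, draw]
FD 8.8: (0.118,21.417) -> (-4.282,13.796) [heading=240, draw]
Final: pos=(-4.282,13.796), heading=240, 6 segment(s) drawn
Segments drawn: 6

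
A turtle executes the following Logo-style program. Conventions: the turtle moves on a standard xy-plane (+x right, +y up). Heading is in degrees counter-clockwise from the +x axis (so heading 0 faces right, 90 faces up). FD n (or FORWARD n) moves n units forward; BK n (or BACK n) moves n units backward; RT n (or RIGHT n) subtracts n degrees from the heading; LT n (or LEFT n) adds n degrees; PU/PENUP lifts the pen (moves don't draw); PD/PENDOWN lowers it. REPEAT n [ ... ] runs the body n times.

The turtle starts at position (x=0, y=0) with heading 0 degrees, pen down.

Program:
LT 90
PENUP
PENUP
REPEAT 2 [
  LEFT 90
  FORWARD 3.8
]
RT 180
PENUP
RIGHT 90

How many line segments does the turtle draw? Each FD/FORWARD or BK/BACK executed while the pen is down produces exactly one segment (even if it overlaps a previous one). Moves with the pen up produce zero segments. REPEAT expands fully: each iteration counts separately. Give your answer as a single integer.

Executing turtle program step by step:
Start: pos=(0,0), heading=0, pen down
LT 90: heading 0 -> 90
PU: pen up
PU: pen up
REPEAT 2 [
  -- iteration 1/2 --
  LT 90: heading 90 -> 180
  FD 3.8: (0,0) -> (-3.8,0) [heading=180, move]
  -- iteration 2/2 --
  LT 90: heading 180 -> 270
  FD 3.8: (-3.8,0) -> (-3.8,-3.8) [heading=270, move]
]
RT 180: heading 270 -> 90
PU: pen up
RT 90: heading 90 -> 0
Final: pos=(-3.8,-3.8), heading=0, 0 segment(s) drawn
Segments drawn: 0

Answer: 0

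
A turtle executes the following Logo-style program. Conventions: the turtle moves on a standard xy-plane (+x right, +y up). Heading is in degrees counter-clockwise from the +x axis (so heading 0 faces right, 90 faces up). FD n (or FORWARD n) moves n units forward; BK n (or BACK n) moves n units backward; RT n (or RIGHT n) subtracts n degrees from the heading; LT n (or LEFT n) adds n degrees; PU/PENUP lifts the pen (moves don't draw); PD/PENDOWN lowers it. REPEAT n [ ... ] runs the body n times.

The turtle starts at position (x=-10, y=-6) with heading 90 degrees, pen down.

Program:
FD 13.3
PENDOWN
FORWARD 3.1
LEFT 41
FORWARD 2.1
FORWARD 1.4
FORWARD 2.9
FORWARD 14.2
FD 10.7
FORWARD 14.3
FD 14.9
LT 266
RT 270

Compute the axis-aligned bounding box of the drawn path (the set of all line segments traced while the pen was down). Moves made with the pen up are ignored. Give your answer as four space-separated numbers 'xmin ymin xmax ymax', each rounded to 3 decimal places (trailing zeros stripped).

Answer: -49.692 -6 -10 56.06

Derivation:
Executing turtle program step by step:
Start: pos=(-10,-6), heading=90, pen down
FD 13.3: (-10,-6) -> (-10,7.3) [heading=90, draw]
PD: pen down
FD 3.1: (-10,7.3) -> (-10,10.4) [heading=90, draw]
LT 41: heading 90 -> 131
FD 2.1: (-10,10.4) -> (-11.378,11.985) [heading=131, draw]
FD 1.4: (-11.378,11.985) -> (-12.296,13.041) [heading=131, draw]
FD 2.9: (-12.296,13.041) -> (-14.199,15.23) [heading=131, draw]
FD 14.2: (-14.199,15.23) -> (-23.515,25.947) [heading=131, draw]
FD 10.7: (-23.515,25.947) -> (-30.535,34.022) [heading=131, draw]
FD 14.3: (-30.535,34.022) -> (-39.916,44.815) [heading=131, draw]
FD 14.9: (-39.916,44.815) -> (-49.692,56.06) [heading=131, draw]
LT 266: heading 131 -> 37
RT 270: heading 37 -> 127
Final: pos=(-49.692,56.06), heading=127, 9 segment(s) drawn

Segment endpoints: x in {-49.692, -39.916, -30.535, -23.515, -14.199, -12.296, -11.378, -10}, y in {-6, 7.3, 10.4, 11.985, 13.041, 15.23, 25.947, 34.022, 44.815, 56.06}
xmin=-49.692, ymin=-6, xmax=-10, ymax=56.06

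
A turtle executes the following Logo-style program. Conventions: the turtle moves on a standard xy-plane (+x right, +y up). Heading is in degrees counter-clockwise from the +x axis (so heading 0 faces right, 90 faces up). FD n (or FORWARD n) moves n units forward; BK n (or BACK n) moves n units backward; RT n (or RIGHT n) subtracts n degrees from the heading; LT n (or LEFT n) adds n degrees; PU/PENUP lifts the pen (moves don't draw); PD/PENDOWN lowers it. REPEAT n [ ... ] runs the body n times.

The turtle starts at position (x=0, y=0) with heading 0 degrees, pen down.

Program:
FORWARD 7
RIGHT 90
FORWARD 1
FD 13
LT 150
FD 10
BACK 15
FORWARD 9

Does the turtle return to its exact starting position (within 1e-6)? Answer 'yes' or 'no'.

Answer: no

Derivation:
Executing turtle program step by step:
Start: pos=(0,0), heading=0, pen down
FD 7: (0,0) -> (7,0) [heading=0, draw]
RT 90: heading 0 -> 270
FD 1: (7,0) -> (7,-1) [heading=270, draw]
FD 13: (7,-1) -> (7,-14) [heading=270, draw]
LT 150: heading 270 -> 60
FD 10: (7,-14) -> (12,-5.34) [heading=60, draw]
BK 15: (12,-5.34) -> (4.5,-18.33) [heading=60, draw]
FD 9: (4.5,-18.33) -> (9,-10.536) [heading=60, draw]
Final: pos=(9,-10.536), heading=60, 6 segment(s) drawn

Start position: (0, 0)
Final position: (9, -10.536)
Distance = 13.857; >= 1e-6 -> NOT closed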